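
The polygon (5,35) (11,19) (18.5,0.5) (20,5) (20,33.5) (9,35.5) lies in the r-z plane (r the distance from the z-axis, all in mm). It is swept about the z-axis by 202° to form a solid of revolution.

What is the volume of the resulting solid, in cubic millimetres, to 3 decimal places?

Profile (r,z), 6 vertices: (5,35) (11,19) (18.5,0.5) (20,5) (20,33.5) (9,35.5)
edge 0: (5,35)→(11,19)  cross = 5·19 − 11·35 = -290.0000; (r_i+r_j)·cross = 16·-290.0000 = -4640.0000
edge 1: (11,19)→(18.5,0.5)  cross = 11·0.5 − 18.5·19 = -346.0000; (r_i+r_j)·cross = 29.5·-346.0000 = -10207.0000
edge 2: (18.5,0.5)→(20,5)  cross = 18.5·5 − 20·0.5 = 82.5000; (r_i+r_j)·cross = 38.5·82.5000 = 3176.2500
edge 3: (20,5)→(20,33.5)  cross = 20·33.5 − 20·5 = 570.0000; (r_i+r_j)·cross = 40·570.0000 = 22800.0000
edge 4: (20,33.5)→(9,35.5)  cross = 20·35.5 − 9·33.5 = 408.5000; (r_i+r_j)·cross = 29·408.5000 = 11846.5000
edge 5: (9,35.5)→(5,35)  cross = 9·35 − 5·35.5 = 137.5000; (r_i+r_j)·cross = 14·137.5000 = 1925.0000
Σcross = 562.5000 → A = |Σcross|/2 = 281.2500 mm²
Σ(r_i+r_j)·cross = 24900.7500 → first moment M = |Σ|/6 = 4150.1250
R_c = M/A = 4150.1250/281.2500 = 14.7560 mm
θ = 202° = 3.525565 rad
V = θ·R_c·A = 3.525565·14.7560·281.2500 = 14631.536 mm³

Volume = 14631.536 mm³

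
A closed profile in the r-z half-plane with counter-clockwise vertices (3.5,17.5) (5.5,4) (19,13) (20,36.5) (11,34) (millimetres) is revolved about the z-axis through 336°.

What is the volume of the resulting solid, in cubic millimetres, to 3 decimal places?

Profile (r,z), 5 vertices: (3.5,17.5) (5.5,4) (19,13) (20,36.5) (11,34)
edge 0: (3.5,17.5)→(5.5,4)  cross = 3.5·4 − 5.5·17.5 = -82.2500; (r_i+r_j)·cross = 9·-82.2500 = -740.2500
edge 1: (5.5,4)→(19,13)  cross = 5.5·13 − 19·4 = -4.5000; (r_i+r_j)·cross = 24.5·-4.5000 = -110.2500
edge 2: (19,13)→(20,36.5)  cross = 19·36.5 − 20·13 = 433.5000; (r_i+r_j)·cross = 39·433.5000 = 16906.5000
edge 3: (20,36.5)→(11,34)  cross = 20·34 − 11·36.5 = 278.5000; (r_i+r_j)·cross = 31·278.5000 = 8633.5000
edge 4: (11,34)→(3.5,17.5)  cross = 11·17.5 − 3.5·34 = 73.5000; (r_i+r_j)·cross = 14.5·73.5000 = 1065.7500
Σcross = 698.7500 → A = |Σcross|/2 = 349.3750 mm²
Σ(r_i+r_j)·cross = 25755.2500 → first moment M = |Σ|/6 = 4292.5417
R_c = M/A = 4292.5417/349.3750 = 12.2863 mm
θ = 336° = 5.864306 rad
V = θ·R_c·A = 5.864306·12.2863·349.3750 = 25172.779 mm³

Volume = 25172.779 mm³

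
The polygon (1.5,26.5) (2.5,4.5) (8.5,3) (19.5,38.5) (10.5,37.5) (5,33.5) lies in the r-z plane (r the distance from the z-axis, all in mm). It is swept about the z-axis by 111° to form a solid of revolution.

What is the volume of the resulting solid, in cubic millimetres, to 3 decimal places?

Profile (r,z), 6 vertices: (1.5,26.5) (2.5,4.5) (8.5,3) (19.5,38.5) (10.5,37.5) (5,33.5)
edge 0: (1.5,26.5)→(2.5,4.5)  cross = 1.5·4.5 − 2.5·26.5 = -59.5000; (r_i+r_j)·cross = 4·-59.5000 = -238.0000
edge 1: (2.5,4.5)→(8.5,3)  cross = 2.5·3 − 8.5·4.5 = -30.7500; (r_i+r_j)·cross = 11·-30.7500 = -338.2500
edge 2: (8.5,3)→(19.5,38.5)  cross = 8.5·38.5 − 19.5·3 = 268.7500; (r_i+r_j)·cross = 28·268.7500 = 7525.0000
edge 3: (19.5,38.5)→(10.5,37.5)  cross = 19.5·37.5 − 10.5·38.5 = 327.0000; (r_i+r_j)·cross = 30·327.0000 = 9810.0000
edge 4: (10.5,37.5)→(5,33.5)  cross = 10.5·33.5 − 5·37.5 = 164.2500; (r_i+r_j)·cross = 15.5·164.2500 = 2545.8750
edge 5: (5,33.5)→(1.5,26.5)  cross = 5·26.5 − 1.5·33.5 = 82.2500; (r_i+r_j)·cross = 6.5·82.2500 = 534.6250
Σcross = 752.0000 → A = |Σcross|/2 = 376.0000 mm²
Σ(r_i+r_j)·cross = 19839.2500 → first moment M = |Σ|/6 = 3306.5417
R_c = M/A = 3306.5417/376.0000 = 8.7940 mm
θ = 111° = 1.937315 rad
V = θ·R_c·A = 1.937315·8.7940·376.0000 = 6405.814 mm³

Volume = 6405.814 mm³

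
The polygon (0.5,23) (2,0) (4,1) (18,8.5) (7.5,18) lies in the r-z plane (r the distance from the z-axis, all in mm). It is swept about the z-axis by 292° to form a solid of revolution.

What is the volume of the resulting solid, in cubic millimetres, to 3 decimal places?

Volume = 6959.400 mm³

Profile (r,z), 5 vertices: (0.5,23) (2,0) (4,1) (18,8.5) (7.5,18)
edge 0: (0.5,23)→(2,0)  cross = 0.5·0 − 2·23 = -46.0000; (r_i+r_j)·cross = 2.5·-46.0000 = -115.0000
edge 1: (2,0)→(4,1)  cross = 2·1 − 4·0 = 2.0000; (r_i+r_j)·cross = 6·2.0000 = 12.0000
edge 2: (4,1)→(18,8.5)  cross = 4·8.5 − 18·1 = 16.0000; (r_i+r_j)·cross = 22·16.0000 = 352.0000
edge 3: (18,8.5)→(7.5,18)  cross = 18·18 − 7.5·8.5 = 260.2500; (r_i+r_j)·cross = 25.5·260.2500 = 6636.3750
edge 4: (7.5,18)→(0.5,23)  cross = 7.5·23 − 0.5·18 = 163.5000; (r_i+r_j)·cross = 8·163.5000 = 1308.0000
Σcross = 395.7500 → A = |Σcross|/2 = 197.8750 mm²
Σ(r_i+r_j)·cross = 8193.3750 → first moment M = |Σ|/6 = 1365.5625
R_c = M/A = 1365.5625/197.8750 = 6.9011 mm
θ = 292° = 5.096361 rad
V = θ·R_c·A = 5.096361·6.9011·197.8750 = 6959.400 mm³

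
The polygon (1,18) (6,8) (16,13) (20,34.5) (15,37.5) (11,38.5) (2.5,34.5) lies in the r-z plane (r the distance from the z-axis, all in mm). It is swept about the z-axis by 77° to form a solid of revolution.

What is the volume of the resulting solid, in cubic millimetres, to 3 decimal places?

Volume = 5599.626 mm³

Profile (r,z), 7 vertices: (1,18) (6,8) (16,13) (20,34.5) (15,37.5) (11,38.5) (2.5,34.5)
edge 0: (1,18)→(6,8)  cross = 1·8 − 6·18 = -100.0000; (r_i+r_j)·cross = 7·-100.0000 = -700.0000
edge 1: (6,8)→(16,13)  cross = 6·13 − 16·8 = -50.0000; (r_i+r_j)·cross = 22·-50.0000 = -1100.0000
edge 2: (16,13)→(20,34.5)  cross = 16·34.5 − 20·13 = 292.0000; (r_i+r_j)·cross = 36·292.0000 = 10512.0000
edge 3: (20,34.5)→(15,37.5)  cross = 20·37.5 − 15·34.5 = 232.5000; (r_i+r_j)·cross = 35·232.5000 = 8137.5000
edge 4: (15,37.5)→(11,38.5)  cross = 15·38.5 − 11·37.5 = 165.0000; (r_i+r_j)·cross = 26·165.0000 = 4290.0000
edge 5: (11,38.5)→(2.5,34.5)  cross = 11·34.5 − 2.5·38.5 = 283.2500; (r_i+r_j)·cross = 13.5·283.2500 = 3823.8750
edge 6: (2.5,34.5)→(1,18)  cross = 2.5·18 − 1·34.5 = 10.5000; (r_i+r_j)·cross = 3.5·10.5000 = 36.7500
Σcross = 833.2500 → A = |Σcross|/2 = 416.6250 mm²
Σ(r_i+r_j)·cross = 25000.1250 → first moment M = |Σ|/6 = 4166.6875
R_c = M/A = 4166.6875/416.6250 = 10.0011 mm
θ = 77° = 1.343904 rad
V = θ·R_c·A = 1.343904·10.0011·416.6250 = 5599.626 mm³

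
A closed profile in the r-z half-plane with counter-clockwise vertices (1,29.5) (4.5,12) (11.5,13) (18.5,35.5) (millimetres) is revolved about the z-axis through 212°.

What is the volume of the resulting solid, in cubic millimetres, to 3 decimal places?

Profile (r,z), 4 vertices: (1,29.5) (4.5,12) (11.5,13) (18.5,35.5)
edge 0: (1,29.5)→(4.5,12)  cross = 1·12 − 4.5·29.5 = -120.7500; (r_i+r_j)·cross = 5.5·-120.7500 = -664.1250
edge 1: (4.5,12)→(11.5,13)  cross = 4.5·13 − 11.5·12 = -79.5000; (r_i+r_j)·cross = 16·-79.5000 = -1272.0000
edge 2: (11.5,13)→(18.5,35.5)  cross = 11.5·35.5 − 18.5·13 = 167.7500; (r_i+r_j)·cross = 30·167.7500 = 5032.5000
edge 3: (18.5,35.5)→(1,29.5)  cross = 18.5·29.5 − 1·35.5 = 510.2500; (r_i+r_j)·cross = 19.5·510.2500 = 9949.8750
Σcross = 477.7500 → A = |Σcross|/2 = 238.8750 mm²
Σ(r_i+r_j)·cross = 13046.2500 → first moment M = |Σ|/6 = 2174.3750
R_c = M/A = 2174.3750/238.8750 = 9.1026 mm
θ = 212° = 3.700098 rad
V = θ·R_c·A = 3.700098·9.1026·238.8750 = 8045.401 mm³

Volume = 8045.401 mm³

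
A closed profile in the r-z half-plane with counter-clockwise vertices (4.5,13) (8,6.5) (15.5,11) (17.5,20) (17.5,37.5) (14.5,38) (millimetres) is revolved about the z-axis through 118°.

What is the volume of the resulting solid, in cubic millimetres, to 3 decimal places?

Profile (r,z), 6 vertices: (4.5,13) (8,6.5) (15.5,11) (17.5,20) (17.5,37.5) (14.5,38)
edge 0: (4.5,13)→(8,6.5)  cross = 4.5·6.5 − 8·13 = -74.7500; (r_i+r_j)·cross = 12.5·-74.7500 = -934.3750
edge 1: (8,6.5)→(15.5,11)  cross = 8·11 − 15.5·6.5 = -12.7500; (r_i+r_j)·cross = 23.5·-12.7500 = -299.6250
edge 2: (15.5,11)→(17.5,20)  cross = 15.5·20 − 17.5·11 = 117.5000; (r_i+r_j)·cross = 33·117.5000 = 3877.5000
edge 3: (17.5,20)→(17.5,37.5)  cross = 17.5·37.5 − 17.5·20 = 306.2500; (r_i+r_j)·cross = 35·306.2500 = 10718.7500
edge 4: (17.5,37.5)→(14.5,38)  cross = 17.5·38 − 14.5·37.5 = 121.2500; (r_i+r_j)·cross = 32·121.2500 = 3880.0000
edge 5: (14.5,38)→(4.5,13)  cross = 14.5·13 − 4.5·38 = 17.5000; (r_i+r_j)·cross = 19·17.5000 = 332.5000
Σcross = 475.0000 → A = |Σcross|/2 = 237.5000 mm²
Σ(r_i+r_j)·cross = 17574.7500 → first moment M = |Σ|/6 = 2929.1250
R_c = M/A = 2929.1250/237.5000 = 12.3332 mm
θ = 118° = 2.059489 rad
V = θ·R_c·A = 2.059489·12.3332·237.5000 = 6032.499 mm³

Volume = 6032.499 mm³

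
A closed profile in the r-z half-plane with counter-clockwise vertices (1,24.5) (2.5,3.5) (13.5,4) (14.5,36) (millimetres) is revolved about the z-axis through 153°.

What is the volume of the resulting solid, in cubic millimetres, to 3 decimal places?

Volume = 7180.693 mm³

Profile (r,z), 4 vertices: (1,24.5) (2.5,3.5) (13.5,4) (14.5,36)
edge 0: (1,24.5)→(2.5,3.5)  cross = 1·3.5 − 2.5·24.5 = -57.7500; (r_i+r_j)·cross = 3.5·-57.7500 = -202.1250
edge 1: (2.5,3.5)→(13.5,4)  cross = 2.5·4 − 13.5·3.5 = -37.2500; (r_i+r_j)·cross = 16·-37.2500 = -596.0000
edge 2: (13.5,4)→(14.5,36)  cross = 13.5·36 − 14.5·4 = 428.0000; (r_i+r_j)·cross = 28·428.0000 = 11984.0000
edge 3: (14.5,36)→(1,24.5)  cross = 14.5·24.5 − 1·36 = 319.2500; (r_i+r_j)·cross = 15.5·319.2500 = 4948.3750
Σcross = 652.2500 → A = |Σcross|/2 = 326.1250 mm²
Σ(r_i+r_j)·cross = 16134.2500 → first moment M = |Σ|/6 = 2689.0417
R_c = M/A = 2689.0417/326.1250 = 8.2454 mm
θ = 153° = 2.670354 rad
V = θ·R_c·A = 2.670354·8.2454·326.1250 = 7180.693 mm³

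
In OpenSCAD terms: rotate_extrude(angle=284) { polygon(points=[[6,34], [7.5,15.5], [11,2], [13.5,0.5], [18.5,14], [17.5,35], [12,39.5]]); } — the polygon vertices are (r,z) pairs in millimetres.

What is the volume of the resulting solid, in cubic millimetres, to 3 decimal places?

Profile (r,z), 7 vertices: (6,34) (7.5,15.5) (11,2) (13.5,0.5) (18.5,14) (17.5,35) (12,39.5)
edge 0: (6,34)→(7.5,15.5)  cross = 6·15.5 − 7.5·34 = -162.0000; (r_i+r_j)·cross = 13.5·-162.0000 = -2187.0000
edge 1: (7.5,15.5)→(11,2)  cross = 7.5·2 − 11·15.5 = -155.5000; (r_i+r_j)·cross = 18.5·-155.5000 = -2876.7500
edge 2: (11,2)→(13.5,0.5)  cross = 11·0.5 − 13.5·2 = -21.5000; (r_i+r_j)·cross = 24.5·-21.5000 = -526.7500
edge 3: (13.5,0.5)→(18.5,14)  cross = 13.5·14 − 18.5·0.5 = 179.7500; (r_i+r_j)·cross = 32·179.7500 = 5752.0000
edge 4: (18.5,14)→(17.5,35)  cross = 18.5·35 − 17.5·14 = 402.5000; (r_i+r_j)·cross = 36·402.5000 = 14490.0000
edge 5: (17.5,35)→(12,39.5)  cross = 17.5·39.5 − 12·35 = 271.2500; (r_i+r_j)·cross = 29.5·271.2500 = 8001.8750
edge 6: (12,39.5)→(6,34)  cross = 12·34 − 6·39.5 = 171.0000; (r_i+r_j)·cross = 18·171.0000 = 3078.0000
Σcross = 685.5000 → A = |Σcross|/2 = 342.7500 mm²
Σ(r_i+r_j)·cross = 25731.3750 → first moment M = |Σ|/6 = 4288.5625
R_c = M/A = 4288.5625/342.7500 = 12.5122 mm
θ = 284° = 4.956735 rad
V = θ·R_c·A = 4.956735·12.5122·342.7500 = 21257.268 mm³

Volume = 21257.268 mm³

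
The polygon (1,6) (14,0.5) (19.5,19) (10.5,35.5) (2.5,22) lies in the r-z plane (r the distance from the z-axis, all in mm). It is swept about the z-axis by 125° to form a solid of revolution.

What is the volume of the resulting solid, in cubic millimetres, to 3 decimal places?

Volume = 8704.511 mm³

Profile (r,z), 5 vertices: (1,6) (14,0.5) (19.5,19) (10.5,35.5) (2.5,22)
edge 0: (1,6)→(14,0.5)  cross = 1·0.5 − 14·6 = -83.5000; (r_i+r_j)·cross = 15·-83.5000 = -1252.5000
edge 1: (14,0.5)→(19.5,19)  cross = 14·19 − 19.5·0.5 = 256.2500; (r_i+r_j)·cross = 33.5·256.2500 = 8584.3750
edge 2: (19.5,19)→(10.5,35.5)  cross = 19.5·35.5 − 10.5·19 = 492.7500; (r_i+r_j)·cross = 30·492.7500 = 14782.5000
edge 3: (10.5,35.5)→(2.5,22)  cross = 10.5·22 − 2.5·35.5 = 142.2500; (r_i+r_j)·cross = 13·142.2500 = 1849.2500
edge 4: (2.5,22)→(1,6)  cross = 2.5·6 − 1·22 = -7.0000; (r_i+r_j)·cross = 3.5·-7.0000 = -24.5000
Σcross = 800.7500 → A = |Σcross|/2 = 400.3750 mm²
Σ(r_i+r_j)·cross = 23939.1250 → first moment M = |Σ|/6 = 3989.8542
R_c = M/A = 3989.8542/400.3750 = 9.9653 mm
θ = 125° = 2.181662 rad
V = θ·R_c·A = 2.181662·9.9653·400.3750 = 8704.511 mm³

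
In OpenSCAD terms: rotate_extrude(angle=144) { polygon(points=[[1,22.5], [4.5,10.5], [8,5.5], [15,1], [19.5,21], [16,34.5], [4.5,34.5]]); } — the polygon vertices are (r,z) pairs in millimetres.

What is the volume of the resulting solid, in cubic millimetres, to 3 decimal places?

Volume = 11601.535 mm³

Profile (r,z), 7 vertices: (1,22.5) (4.5,10.5) (8,5.5) (15,1) (19.5,21) (16,34.5) (4.5,34.5)
edge 0: (1,22.5)→(4.5,10.5)  cross = 1·10.5 − 4.5·22.5 = -90.7500; (r_i+r_j)·cross = 5.5·-90.7500 = -499.1250
edge 1: (4.5,10.5)→(8,5.5)  cross = 4.5·5.5 − 8·10.5 = -59.2500; (r_i+r_j)·cross = 12.5·-59.2500 = -740.6250
edge 2: (8,5.5)→(15,1)  cross = 8·1 − 15·5.5 = -74.5000; (r_i+r_j)·cross = 23·-74.5000 = -1713.5000
edge 3: (15,1)→(19.5,21)  cross = 15·21 − 19.5·1 = 295.5000; (r_i+r_j)·cross = 34.5·295.5000 = 10194.7500
edge 4: (19.5,21)→(16,34.5)  cross = 19.5·34.5 − 16·21 = 336.7500; (r_i+r_j)·cross = 35.5·336.7500 = 11954.6250
edge 5: (16,34.5)→(4.5,34.5)  cross = 16·34.5 − 4.5·34.5 = 396.7500; (r_i+r_j)·cross = 20.5·396.7500 = 8133.3750
edge 6: (4.5,34.5)→(1,22.5)  cross = 4.5·22.5 − 1·34.5 = 66.7500; (r_i+r_j)·cross = 5.5·66.7500 = 367.1250
Σcross = 871.2500 → A = |Σcross|/2 = 435.6250 mm²
Σ(r_i+r_j)·cross = 27696.6250 → first moment M = |Σ|/6 = 4616.1042
R_c = M/A = 4616.1042/435.6250 = 10.5965 mm
θ = 144° = 2.513274 rad
V = θ·R_c·A = 2.513274·10.5965·435.6250 = 11601.535 mm³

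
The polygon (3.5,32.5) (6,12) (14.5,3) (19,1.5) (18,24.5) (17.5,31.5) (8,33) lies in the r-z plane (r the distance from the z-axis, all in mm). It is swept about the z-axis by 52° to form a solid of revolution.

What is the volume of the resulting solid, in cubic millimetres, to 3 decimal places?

Profile (r,z), 7 vertices: (3.5,32.5) (6,12) (14.5,3) (19,1.5) (18,24.5) (17.5,31.5) (8,33)
edge 0: (3.5,32.5)→(6,12)  cross = 3.5·12 − 6·32.5 = -153.0000; (r_i+r_j)·cross = 9.5·-153.0000 = -1453.5000
edge 1: (6,12)→(14.5,3)  cross = 6·3 − 14.5·12 = -156.0000; (r_i+r_j)·cross = 20.5·-156.0000 = -3198.0000
edge 2: (14.5,3)→(19,1.5)  cross = 14.5·1.5 − 19·3 = -35.2500; (r_i+r_j)·cross = 33.5·-35.2500 = -1180.8750
edge 3: (19,1.5)→(18,24.5)  cross = 19·24.5 − 18·1.5 = 438.5000; (r_i+r_j)·cross = 37·438.5000 = 16224.5000
edge 4: (18,24.5)→(17.5,31.5)  cross = 18·31.5 − 17.5·24.5 = 138.2500; (r_i+r_j)·cross = 35.5·138.2500 = 4907.8750
edge 5: (17.5,31.5)→(8,33)  cross = 17.5·33 − 8·31.5 = 325.5000; (r_i+r_j)·cross = 25.5·325.5000 = 8300.2500
edge 6: (8,33)→(3.5,32.5)  cross = 8·32.5 − 3.5·33 = 144.5000; (r_i+r_j)·cross = 11.5·144.5000 = 1661.7500
Σcross = 702.5000 → A = |Σcross|/2 = 351.2500 mm²
Σ(r_i+r_j)·cross = 25262.0000 → first moment M = |Σ|/6 = 4210.3333
R_c = M/A = 4210.3333/351.2500 = 11.9867 mm
θ = 52° = 0.907571 rad
V = θ·R_c·A = 0.907571·11.9867·351.2500 = 3821.177 mm³

Volume = 3821.177 mm³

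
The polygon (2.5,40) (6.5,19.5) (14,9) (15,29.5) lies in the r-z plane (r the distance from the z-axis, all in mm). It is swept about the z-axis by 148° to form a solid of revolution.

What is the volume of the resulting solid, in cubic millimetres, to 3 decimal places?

Volume = 4723.982 mm³

Profile (r,z), 4 vertices: (2.5,40) (6.5,19.5) (14,9) (15,29.5)
edge 0: (2.5,40)→(6.5,19.5)  cross = 2.5·19.5 − 6.5·40 = -211.2500; (r_i+r_j)·cross = 9·-211.2500 = -1901.2500
edge 1: (6.5,19.5)→(14,9)  cross = 6.5·9 − 14·19.5 = -214.5000; (r_i+r_j)·cross = 20.5·-214.5000 = -4397.2500
edge 2: (14,9)→(15,29.5)  cross = 14·29.5 − 15·9 = 278.0000; (r_i+r_j)·cross = 29·278.0000 = 8062.0000
edge 3: (15,29.5)→(2.5,40)  cross = 15·40 − 2.5·29.5 = 526.2500; (r_i+r_j)·cross = 17.5·526.2500 = 9209.3750
Σcross = 378.5000 → A = |Σcross|/2 = 189.2500 mm²
Σ(r_i+r_j)·cross = 10972.8750 → first moment M = |Σ|/6 = 1828.8125
R_c = M/A = 1828.8125/189.2500 = 9.6635 mm
θ = 148° = 2.583087 rad
V = θ·R_c·A = 2.583087·9.6635·189.2500 = 4723.982 mm³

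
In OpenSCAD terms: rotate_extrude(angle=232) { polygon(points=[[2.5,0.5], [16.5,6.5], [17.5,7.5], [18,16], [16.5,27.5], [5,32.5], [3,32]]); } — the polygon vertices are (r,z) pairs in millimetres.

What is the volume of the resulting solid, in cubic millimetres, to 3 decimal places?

Profile (r,z), 7 vertices: (2.5,0.5) (16.5,6.5) (17.5,7.5) (18,16) (16.5,27.5) (5,32.5) (3,32)
edge 0: (2.5,0.5)→(16.5,6.5)  cross = 2.5·6.5 − 16.5·0.5 = 8.0000; (r_i+r_j)·cross = 19·8.0000 = 152.0000
edge 1: (16.5,6.5)→(17.5,7.5)  cross = 16.5·7.5 − 17.5·6.5 = 10.0000; (r_i+r_j)·cross = 34·10.0000 = 340.0000
edge 2: (17.5,7.5)→(18,16)  cross = 17.5·16 − 18·7.5 = 145.0000; (r_i+r_j)·cross = 35.5·145.0000 = 5147.5000
edge 3: (18,16)→(16.5,27.5)  cross = 18·27.5 − 16.5·16 = 231.0000; (r_i+r_j)·cross = 34.5·231.0000 = 7969.5000
edge 4: (16.5,27.5)→(5,32.5)  cross = 16.5·32.5 − 5·27.5 = 398.7500; (r_i+r_j)·cross = 21.5·398.7500 = 8573.1250
edge 5: (5,32.5)→(3,32)  cross = 5·32 − 3·32.5 = 62.5000; (r_i+r_j)·cross = 8·62.5000 = 500.0000
edge 6: (3,32)→(2.5,0.5)  cross = 3·0.5 − 2.5·32 = -78.5000; (r_i+r_j)·cross = 5.5·-78.5000 = -431.7500
Σcross = 776.7500 → A = |Σcross|/2 = 388.3750 mm²
Σ(r_i+r_j)·cross = 22250.3750 → first moment M = |Σ|/6 = 3708.3958
R_c = M/A = 3708.3958/388.3750 = 9.5485 mm
θ = 232° = 4.049164 rad
V = θ·R_c·A = 4.049164·9.5485·388.3750 = 15015.902 mm³

Volume = 15015.902 mm³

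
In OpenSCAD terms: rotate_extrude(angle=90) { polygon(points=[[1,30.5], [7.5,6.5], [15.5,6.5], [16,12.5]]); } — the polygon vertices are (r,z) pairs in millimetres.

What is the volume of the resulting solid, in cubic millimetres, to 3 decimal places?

Profile (r,z), 4 vertices: (1,30.5) (7.5,6.5) (15.5,6.5) (16,12.5)
edge 0: (1,30.5)→(7.5,6.5)  cross = 1·6.5 − 7.5·30.5 = -222.2500; (r_i+r_j)·cross = 8.5·-222.2500 = -1889.1250
edge 1: (7.5,6.5)→(15.5,6.5)  cross = 7.5·6.5 − 15.5·6.5 = -52.0000; (r_i+r_j)·cross = 23·-52.0000 = -1196.0000
edge 2: (15.5,6.5)→(16,12.5)  cross = 15.5·12.5 − 16·6.5 = 89.7500; (r_i+r_j)·cross = 31.5·89.7500 = 2827.1250
edge 3: (16,12.5)→(1,30.5)  cross = 16·30.5 − 1·12.5 = 475.5000; (r_i+r_j)·cross = 17·475.5000 = 8083.5000
Σcross = 291.0000 → A = |Σcross|/2 = 145.5000 mm²
Σ(r_i+r_j)·cross = 7825.5000 → first moment M = |Σ|/6 = 1304.2500
R_c = M/A = 1304.2500/145.5000 = 8.9639 mm
θ = 90° = 1.570796 rad
V = θ·R_c·A = 1.570796·8.9639·145.5000 = 2048.711 mm³

Volume = 2048.711 mm³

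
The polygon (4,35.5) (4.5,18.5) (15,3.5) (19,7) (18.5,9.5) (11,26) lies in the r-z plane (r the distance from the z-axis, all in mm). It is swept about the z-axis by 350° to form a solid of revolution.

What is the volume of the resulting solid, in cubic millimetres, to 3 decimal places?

Volume = 13024.410 mm³

Profile (r,z), 6 vertices: (4,35.5) (4.5,18.5) (15,3.5) (19,7) (18.5,9.5) (11,26)
edge 0: (4,35.5)→(4.5,18.5)  cross = 4·18.5 − 4.5·35.5 = -85.7500; (r_i+r_j)·cross = 8.5·-85.7500 = -728.8750
edge 1: (4.5,18.5)→(15,3.5)  cross = 4.5·3.5 − 15·18.5 = -261.7500; (r_i+r_j)·cross = 19.5·-261.7500 = -5104.1250
edge 2: (15,3.5)→(19,7)  cross = 15·7 − 19·3.5 = 38.5000; (r_i+r_j)·cross = 34·38.5000 = 1309.0000
edge 3: (19,7)→(18.5,9.5)  cross = 19·9.5 − 18.5·7 = 51.0000; (r_i+r_j)·cross = 37.5·51.0000 = 1912.5000
edge 4: (18.5,9.5)→(11,26)  cross = 18.5·26 − 11·9.5 = 376.5000; (r_i+r_j)·cross = 29.5·376.5000 = 11106.7500
edge 5: (11,26)→(4,35.5)  cross = 11·35.5 − 4·26 = 286.5000; (r_i+r_j)·cross = 15·286.5000 = 4297.5000
Σcross = 405.0000 → A = |Σcross|/2 = 202.5000 mm²
Σ(r_i+r_j)·cross = 12792.7500 → first moment M = |Σ|/6 = 2132.1250
R_c = M/A = 2132.1250/202.5000 = 10.5290 mm
θ = 350° = 6.108652 rad
V = θ·R_c·A = 6.108652·10.5290·202.5000 = 13024.410 mm³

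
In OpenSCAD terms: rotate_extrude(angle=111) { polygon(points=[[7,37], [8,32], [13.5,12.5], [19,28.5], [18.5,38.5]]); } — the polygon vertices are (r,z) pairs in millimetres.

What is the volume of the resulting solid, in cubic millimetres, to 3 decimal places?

Profile (r,z), 5 vertices: (7,37) (8,32) (13.5,12.5) (19,28.5) (18.5,38.5)
edge 0: (7,37)→(8,32)  cross = 7·32 − 8·37 = -72.0000; (r_i+r_j)·cross = 15·-72.0000 = -1080.0000
edge 1: (8,32)→(13.5,12.5)  cross = 8·12.5 − 13.5·32 = -332.0000; (r_i+r_j)·cross = 21.5·-332.0000 = -7138.0000
edge 2: (13.5,12.5)→(19,28.5)  cross = 13.5·28.5 − 19·12.5 = 147.2500; (r_i+r_j)·cross = 32.5·147.2500 = 4785.6250
edge 3: (19,28.5)→(18.5,38.5)  cross = 19·38.5 − 18.5·28.5 = 204.2500; (r_i+r_j)·cross = 37.5·204.2500 = 7659.3750
edge 4: (18.5,38.5)→(7,37)  cross = 18.5·37 − 7·38.5 = 415.0000; (r_i+r_j)·cross = 25.5·415.0000 = 10582.5000
Σcross = 362.5000 → A = |Σcross|/2 = 181.2500 mm²
Σ(r_i+r_j)·cross = 14809.5000 → first moment M = |Σ|/6 = 2468.2500
R_c = M/A = 2468.2500/181.2500 = 13.6179 mm
θ = 111° = 1.937315 rad
V = θ·R_c·A = 1.937315·13.6179·181.2500 = 4781.779 mm³

Volume = 4781.779 mm³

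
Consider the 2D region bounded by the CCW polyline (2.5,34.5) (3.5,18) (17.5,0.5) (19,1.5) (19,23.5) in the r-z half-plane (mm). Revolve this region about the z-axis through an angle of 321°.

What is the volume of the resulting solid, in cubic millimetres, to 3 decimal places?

Profile (r,z), 5 vertices: (2.5,34.5) (3.5,18) (17.5,0.5) (19,1.5) (19,23.5)
edge 0: (2.5,34.5)→(3.5,18)  cross = 2.5·18 − 3.5·34.5 = -75.7500; (r_i+r_j)·cross = 6·-75.7500 = -454.5000
edge 1: (3.5,18)→(17.5,0.5)  cross = 3.5·0.5 − 17.5·18 = -313.2500; (r_i+r_j)·cross = 21·-313.2500 = -6578.2500
edge 2: (17.5,0.5)→(19,1.5)  cross = 17.5·1.5 − 19·0.5 = 16.7500; (r_i+r_j)·cross = 36.5·16.7500 = 611.3750
edge 3: (19,1.5)→(19,23.5)  cross = 19·23.5 − 19·1.5 = 418.0000; (r_i+r_j)·cross = 38·418.0000 = 15884.0000
edge 4: (19,23.5)→(2.5,34.5)  cross = 19·34.5 − 2.5·23.5 = 596.7500; (r_i+r_j)·cross = 21.5·596.7500 = 12830.1250
Σcross = 642.5000 → A = |Σcross|/2 = 321.2500 mm²
Σ(r_i+r_j)·cross = 22292.7500 → first moment M = |Σ|/6 = 3715.4583
R_c = M/A = 3715.4583/321.2500 = 11.5656 mm
θ = 321° = 5.602507 rad
V = θ·R_c·A = 5.602507·11.5656·321.2500 = 20815.881 mm³

Volume = 20815.881 mm³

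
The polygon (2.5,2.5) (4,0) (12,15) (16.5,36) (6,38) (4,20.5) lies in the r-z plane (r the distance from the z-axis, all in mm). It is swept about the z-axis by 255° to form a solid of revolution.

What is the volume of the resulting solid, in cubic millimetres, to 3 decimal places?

Profile (r,z), 6 vertices: (2.5,2.5) (4,0) (12,15) (16.5,36) (6,38) (4,20.5)
edge 0: (2.5,2.5)→(4,0)  cross = 2.5·0 − 4·2.5 = -10.0000; (r_i+r_j)·cross = 6.5·-10.0000 = -65.0000
edge 1: (4,0)→(12,15)  cross = 4·15 − 12·0 = 60.0000; (r_i+r_j)·cross = 16·60.0000 = 960.0000
edge 2: (12,15)→(16.5,36)  cross = 12·36 − 16.5·15 = 184.5000; (r_i+r_j)·cross = 28.5·184.5000 = 5258.2500
edge 3: (16.5,36)→(6,38)  cross = 16.5·38 − 6·36 = 411.0000; (r_i+r_j)·cross = 22.5·411.0000 = 9247.5000
edge 4: (6,38)→(4,20.5)  cross = 6·20.5 − 4·38 = -29.0000; (r_i+r_j)·cross = 10·-29.0000 = -290.0000
edge 5: (4,20.5)→(2.5,2.5)  cross = 4·2.5 − 2.5·20.5 = -41.2500; (r_i+r_j)·cross = 6.5·-41.2500 = -268.1250
Σcross = 575.2500 → A = |Σcross|/2 = 287.6250 mm²
Σ(r_i+r_j)·cross = 14842.6250 → first moment M = |Σ|/6 = 2473.7708
R_c = M/A = 2473.7708/287.6250 = 8.6007 mm
θ = 255° = 4.450590 rad
V = θ·R_c·A = 4.450590·8.6007·287.6250 = 11009.739 mm³

Volume = 11009.739 mm³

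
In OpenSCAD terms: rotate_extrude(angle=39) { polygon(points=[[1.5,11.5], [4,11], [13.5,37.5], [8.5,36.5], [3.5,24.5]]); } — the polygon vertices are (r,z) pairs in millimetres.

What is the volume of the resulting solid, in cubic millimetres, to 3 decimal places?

Volume = 530.419 mm³

Profile (r,z), 5 vertices: (1.5,11.5) (4,11) (13.5,37.5) (8.5,36.5) (3.5,24.5)
edge 0: (1.5,11.5)→(4,11)  cross = 1.5·11 − 4·11.5 = -29.5000; (r_i+r_j)·cross = 5.5·-29.5000 = -162.2500
edge 1: (4,11)→(13.5,37.5)  cross = 4·37.5 − 13.5·11 = 1.5000; (r_i+r_j)·cross = 17.5·1.5000 = 26.2500
edge 2: (13.5,37.5)→(8.5,36.5)  cross = 13.5·36.5 − 8.5·37.5 = 174.0000; (r_i+r_j)·cross = 22·174.0000 = 3828.0000
edge 3: (8.5,36.5)→(3.5,24.5)  cross = 8.5·24.5 − 3.5·36.5 = 80.5000; (r_i+r_j)·cross = 12·80.5000 = 966.0000
edge 4: (3.5,24.5)→(1.5,11.5)  cross = 3.5·11.5 − 1.5·24.5 = 3.5000; (r_i+r_j)·cross = 5·3.5000 = 17.5000
Σcross = 230.0000 → A = |Σcross|/2 = 115.0000 mm²
Σ(r_i+r_j)·cross = 4675.5000 → first moment M = |Σ|/6 = 779.2500
R_c = M/A = 779.2500/115.0000 = 6.7761 mm
θ = 39° = 0.680678 rad
V = θ·R_c·A = 0.680678·6.7761·115.0000 = 530.419 mm³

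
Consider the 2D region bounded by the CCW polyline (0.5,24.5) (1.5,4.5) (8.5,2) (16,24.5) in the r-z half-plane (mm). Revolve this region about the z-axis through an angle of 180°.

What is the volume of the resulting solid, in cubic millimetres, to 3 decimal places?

Volume = 5321.073 mm³

Profile (r,z), 4 vertices: (0.5,24.5) (1.5,4.5) (8.5,2) (16,24.5)
edge 0: (0.5,24.5)→(1.5,4.5)  cross = 0.5·4.5 − 1.5·24.5 = -34.5000; (r_i+r_j)·cross = 2·-34.5000 = -69.0000
edge 1: (1.5,4.5)→(8.5,2)  cross = 1.5·2 − 8.5·4.5 = -35.2500; (r_i+r_j)·cross = 10·-35.2500 = -352.5000
edge 2: (8.5,2)→(16,24.5)  cross = 8.5·24.5 − 16·2 = 176.2500; (r_i+r_j)·cross = 24.5·176.2500 = 4318.1250
edge 3: (16,24.5)→(0.5,24.5)  cross = 16·24.5 − 0.5·24.5 = 379.7500; (r_i+r_j)·cross = 16.5·379.7500 = 6265.8750
Σcross = 486.2500 → A = |Σcross|/2 = 243.1250 mm²
Σ(r_i+r_j)·cross = 10162.5000 → first moment M = |Σ|/6 = 1693.7500
R_c = M/A = 1693.7500/243.1250 = 6.9666 mm
θ = 180° = 3.141593 rad
V = θ·R_c·A = 3.141593·6.9666·243.1250 = 5321.073 mm³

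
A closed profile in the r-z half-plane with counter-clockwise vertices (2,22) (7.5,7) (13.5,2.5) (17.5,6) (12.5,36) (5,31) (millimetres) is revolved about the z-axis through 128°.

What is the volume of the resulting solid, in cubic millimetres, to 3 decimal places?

Profile (r,z), 6 vertices: (2,22) (7.5,7) (13.5,2.5) (17.5,6) (12.5,36) (5,31)
edge 0: (2,22)→(7.5,7)  cross = 2·7 − 7.5·22 = -151.0000; (r_i+r_j)·cross = 9.5·-151.0000 = -1434.5000
edge 1: (7.5,7)→(13.5,2.5)  cross = 7.5·2.5 − 13.5·7 = -75.7500; (r_i+r_j)·cross = 21·-75.7500 = -1590.7500
edge 2: (13.5,2.5)→(17.5,6)  cross = 13.5·6 − 17.5·2.5 = 37.2500; (r_i+r_j)·cross = 31·37.2500 = 1154.7500
edge 3: (17.5,6)→(12.5,36)  cross = 17.5·36 − 12.5·6 = 555.0000; (r_i+r_j)·cross = 30·555.0000 = 16650.0000
edge 4: (12.5,36)→(5,31)  cross = 12.5·31 − 5·36 = 207.5000; (r_i+r_j)·cross = 17.5·207.5000 = 3631.2500
edge 5: (5,31)→(2,22)  cross = 5·22 − 2·31 = 48.0000; (r_i+r_j)·cross = 7·48.0000 = 336.0000
Σcross = 621.0000 → A = |Σcross|/2 = 310.5000 mm²
Σ(r_i+r_j)·cross = 18746.7500 → first moment M = |Σ|/6 = 3124.4583
R_c = M/A = 3124.4583/310.5000 = 10.0627 mm
θ = 128° = 2.234021 rad
V = θ·R_c·A = 2.234021·10.0627·310.5000 = 6980.107 mm³

Volume = 6980.107 mm³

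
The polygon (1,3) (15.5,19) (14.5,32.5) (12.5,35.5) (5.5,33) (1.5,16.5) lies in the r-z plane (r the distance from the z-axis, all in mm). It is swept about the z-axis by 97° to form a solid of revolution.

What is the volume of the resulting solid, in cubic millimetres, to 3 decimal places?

Profile (r,z), 6 vertices: (1,3) (15.5,19) (14.5,32.5) (12.5,35.5) (5.5,33) (1.5,16.5)
edge 0: (1,3)→(15.5,19)  cross = 1·19 − 15.5·3 = -27.5000; (r_i+r_j)·cross = 16.5·-27.5000 = -453.7500
edge 1: (15.5,19)→(14.5,32.5)  cross = 15.5·32.5 − 14.5·19 = 228.2500; (r_i+r_j)·cross = 30·228.2500 = 6847.5000
edge 2: (14.5,32.5)→(12.5,35.5)  cross = 14.5·35.5 − 12.5·32.5 = 108.5000; (r_i+r_j)·cross = 27·108.5000 = 2929.5000
edge 3: (12.5,35.5)→(5.5,33)  cross = 12.5·33 − 5.5·35.5 = 217.2500; (r_i+r_j)·cross = 18·217.2500 = 3910.5000
edge 4: (5.5,33)→(1.5,16.5)  cross = 5.5·16.5 − 1.5·33 = 41.2500; (r_i+r_j)·cross = 7·41.2500 = 288.7500
edge 5: (1.5,16.5)→(1,3)  cross = 1.5·3 − 1·16.5 = -12.0000; (r_i+r_j)·cross = 2.5·-12.0000 = -30.0000
Σcross = 555.7500 → A = |Σcross|/2 = 277.8750 mm²
Σ(r_i+r_j)·cross = 13492.5000 → first moment M = |Σ|/6 = 2248.7500
R_c = M/A = 2248.7500/277.8750 = 8.0927 mm
θ = 97° = 1.692969 rad
V = θ·R_c·A = 1.692969·8.0927·277.8750 = 3807.065 mm³

Volume = 3807.065 mm³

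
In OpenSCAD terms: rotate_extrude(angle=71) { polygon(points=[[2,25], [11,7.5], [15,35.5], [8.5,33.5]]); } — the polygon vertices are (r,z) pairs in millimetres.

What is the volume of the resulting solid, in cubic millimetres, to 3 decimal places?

Volume = 2084.591 mm³

Profile (r,z), 4 vertices: (2,25) (11,7.5) (15,35.5) (8.5,33.5)
edge 0: (2,25)→(11,7.5)  cross = 2·7.5 − 11·25 = -260.0000; (r_i+r_j)·cross = 13·-260.0000 = -3380.0000
edge 1: (11,7.5)→(15,35.5)  cross = 11·35.5 − 15·7.5 = 278.0000; (r_i+r_j)·cross = 26·278.0000 = 7228.0000
edge 2: (15,35.5)→(8.5,33.5)  cross = 15·33.5 − 8.5·35.5 = 200.7500; (r_i+r_j)·cross = 23.5·200.7500 = 4717.6250
edge 3: (8.5,33.5)→(2,25)  cross = 8.5·25 − 2·33.5 = 145.5000; (r_i+r_j)·cross = 10.5·145.5000 = 1527.7500
Σcross = 364.2500 → A = |Σcross|/2 = 182.1250 mm²
Σ(r_i+r_j)·cross = 10093.3750 → first moment M = |Σ|/6 = 1682.2292
R_c = M/A = 1682.2292/182.1250 = 9.2367 mm
θ = 71° = 1.239184 rad
V = θ·R_c·A = 1.239184·9.2367·182.1250 = 2084.591 mm³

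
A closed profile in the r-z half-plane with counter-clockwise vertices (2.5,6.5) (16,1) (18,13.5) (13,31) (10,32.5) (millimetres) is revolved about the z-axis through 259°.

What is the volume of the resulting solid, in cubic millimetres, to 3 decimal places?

Volume = 14387.029 mm³

Profile (r,z), 5 vertices: (2.5,6.5) (16,1) (18,13.5) (13,31) (10,32.5)
edge 0: (2.5,6.5)→(16,1)  cross = 2.5·1 − 16·6.5 = -101.5000; (r_i+r_j)·cross = 18.5·-101.5000 = -1877.7500
edge 1: (16,1)→(18,13.5)  cross = 16·13.5 − 18·1 = 198.0000; (r_i+r_j)·cross = 34·198.0000 = 6732.0000
edge 2: (18,13.5)→(13,31)  cross = 18·31 − 13·13.5 = 382.5000; (r_i+r_j)·cross = 31·382.5000 = 11857.5000
edge 3: (13,31)→(10,32.5)  cross = 13·32.5 − 10·31 = 112.5000; (r_i+r_j)·cross = 23·112.5000 = 2587.5000
edge 4: (10,32.5)→(2.5,6.5)  cross = 10·6.5 − 2.5·32.5 = -16.2500; (r_i+r_j)·cross = 12.5·-16.2500 = -203.1250
Σcross = 575.2500 → A = |Σcross|/2 = 287.6250 mm²
Σ(r_i+r_j)·cross = 19096.1250 → first moment M = |Σ|/6 = 3182.6875
R_c = M/A = 3182.6875/287.6250 = 11.0654 mm
θ = 259° = 4.520403 rad
V = θ·R_c·A = 4.520403·11.0654·287.6250 = 14387.029 mm³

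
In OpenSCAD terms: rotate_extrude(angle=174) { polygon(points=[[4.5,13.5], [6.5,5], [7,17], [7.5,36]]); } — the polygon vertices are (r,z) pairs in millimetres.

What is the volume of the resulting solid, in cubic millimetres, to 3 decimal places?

Profile (r,z), 4 vertices: (4.5,13.5) (6.5,5) (7,17) (7.5,36)
edge 0: (4.5,13.5)→(6.5,5)  cross = 4.5·5 − 6.5·13.5 = -65.2500; (r_i+r_j)·cross = 11·-65.2500 = -717.7500
edge 1: (6.5,5)→(7,17)  cross = 6.5·17 − 7·5 = 75.5000; (r_i+r_j)·cross = 13.5·75.5000 = 1019.2500
edge 2: (7,17)→(7.5,36)  cross = 7·36 − 7.5·17 = 124.5000; (r_i+r_j)·cross = 14.5·124.5000 = 1805.2500
edge 3: (7.5,36)→(4.5,13.5)  cross = 7.5·13.5 − 4.5·36 = -60.7500; (r_i+r_j)·cross = 12·-60.7500 = -729.0000
Σcross = 74.0000 → A = |Σcross|/2 = 37.0000 mm²
Σ(r_i+r_j)·cross = 1377.7500 → first moment M = |Σ|/6 = 229.6250
R_c = M/A = 229.6250/37.0000 = 6.2061 mm
θ = 174° = 3.036873 rad
V = θ·R_c·A = 3.036873·6.2061·37.0000 = 697.342 mm³

Volume = 697.342 mm³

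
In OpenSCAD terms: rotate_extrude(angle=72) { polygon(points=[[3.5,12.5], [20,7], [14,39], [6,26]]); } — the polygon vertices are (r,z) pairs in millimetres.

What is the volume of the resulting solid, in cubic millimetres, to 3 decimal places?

Profile (r,z), 4 vertices: (3.5,12.5) (20,7) (14,39) (6,26)
edge 0: (3.5,12.5)→(20,7)  cross = 3.5·7 − 20·12.5 = -225.5000; (r_i+r_j)·cross = 23.5·-225.5000 = -5299.2500
edge 1: (20,7)→(14,39)  cross = 20·39 − 14·7 = 682.0000; (r_i+r_j)·cross = 34·682.0000 = 23188.0000
edge 2: (14,39)→(6,26)  cross = 14·26 − 6·39 = 130.0000; (r_i+r_j)·cross = 20·130.0000 = 2600.0000
edge 3: (6,26)→(3.5,12.5)  cross = 6·12.5 − 3.5·26 = -16.0000; (r_i+r_j)·cross = 9.5·-16.0000 = -152.0000
Σcross = 570.5000 → A = |Σcross|/2 = 285.2500 mm²
Σ(r_i+r_j)·cross = 20336.7500 → first moment M = |Σ|/6 = 3389.4583
R_c = M/A = 3389.4583/285.2500 = 11.8824 mm
θ = 72° = 1.256637 rad
V = θ·R_c·A = 1.256637·11.8824·285.2500 = 4259.319 mm³

Volume = 4259.319 mm³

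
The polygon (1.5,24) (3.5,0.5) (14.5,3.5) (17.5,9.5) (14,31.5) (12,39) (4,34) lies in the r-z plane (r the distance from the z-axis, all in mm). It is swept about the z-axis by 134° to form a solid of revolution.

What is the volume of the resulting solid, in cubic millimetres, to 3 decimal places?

Volume = 9333.185 mm³

Profile (r,z), 7 vertices: (1.5,24) (3.5,0.5) (14.5,3.5) (17.5,9.5) (14,31.5) (12,39) (4,34)
edge 0: (1.5,24)→(3.5,0.5)  cross = 1.5·0.5 − 3.5·24 = -83.2500; (r_i+r_j)·cross = 5·-83.2500 = -416.2500
edge 1: (3.5,0.5)→(14.5,3.5)  cross = 3.5·3.5 − 14.5·0.5 = 5.0000; (r_i+r_j)·cross = 18·5.0000 = 90.0000
edge 2: (14.5,3.5)→(17.5,9.5)  cross = 14.5·9.5 − 17.5·3.5 = 76.5000; (r_i+r_j)·cross = 32·76.5000 = 2448.0000
edge 3: (17.5,9.5)→(14,31.5)  cross = 17.5·31.5 − 14·9.5 = 418.2500; (r_i+r_j)·cross = 31.5·418.2500 = 13174.8750
edge 4: (14,31.5)→(12,39)  cross = 14·39 − 12·31.5 = 168.0000; (r_i+r_j)·cross = 26·168.0000 = 4368.0000
edge 5: (12,39)→(4,34)  cross = 12·34 − 4·39 = 252.0000; (r_i+r_j)·cross = 16·252.0000 = 4032.0000
edge 6: (4,34)→(1.5,24)  cross = 4·24 − 1.5·34 = 45.0000; (r_i+r_j)·cross = 5.5·45.0000 = 247.5000
Σcross = 881.5000 → A = |Σcross|/2 = 440.7500 mm²
Σ(r_i+r_j)·cross = 23944.1250 → first moment M = |Σ|/6 = 3990.6875
R_c = M/A = 3990.6875/440.7500 = 9.0543 mm
θ = 134° = 2.338741 rad
V = θ·R_c·A = 2.338741·9.0543·440.7500 = 9333.185 mm³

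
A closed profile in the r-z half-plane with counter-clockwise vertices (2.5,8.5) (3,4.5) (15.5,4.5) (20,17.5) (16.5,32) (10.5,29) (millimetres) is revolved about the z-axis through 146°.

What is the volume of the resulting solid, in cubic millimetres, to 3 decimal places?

Profile (r,z), 6 vertices: (2.5,8.5) (3,4.5) (15.5,4.5) (20,17.5) (16.5,32) (10.5,29)
edge 0: (2.5,8.5)→(3,4.5)  cross = 2.5·4.5 − 3·8.5 = -14.2500; (r_i+r_j)·cross = 5.5·-14.2500 = -78.3750
edge 1: (3,4.5)→(15.5,4.5)  cross = 3·4.5 − 15.5·4.5 = -56.2500; (r_i+r_j)·cross = 18.5·-56.2500 = -1040.6250
edge 2: (15.5,4.5)→(20,17.5)  cross = 15.5·17.5 − 20·4.5 = 181.2500; (r_i+r_j)·cross = 35.5·181.2500 = 6434.3750
edge 3: (20,17.5)→(16.5,32)  cross = 20·32 − 16.5·17.5 = 351.2500; (r_i+r_j)·cross = 36.5·351.2500 = 12820.6250
edge 4: (16.5,32)→(10.5,29)  cross = 16.5·29 − 10.5·32 = 142.5000; (r_i+r_j)·cross = 27·142.5000 = 3847.5000
edge 5: (10.5,29)→(2.5,8.5)  cross = 10.5·8.5 − 2.5·29 = 16.7500; (r_i+r_j)·cross = 13·16.7500 = 217.7500
Σcross = 621.2500 → A = |Σcross|/2 = 310.6250 mm²
Σ(r_i+r_j)·cross = 22201.2500 → first moment M = |Σ|/6 = 3700.2083
R_c = M/A = 3700.2083/310.6250 = 11.9121 mm
θ = 146° = 2.548181 rad
V = θ·R_c·A = 2.548181·11.9121·310.6250 = 9428.799 mm³

Volume = 9428.799 mm³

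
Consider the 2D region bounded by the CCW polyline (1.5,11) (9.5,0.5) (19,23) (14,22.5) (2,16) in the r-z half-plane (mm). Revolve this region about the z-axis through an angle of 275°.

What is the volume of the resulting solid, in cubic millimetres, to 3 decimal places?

Volume = 8922.359 mm³

Profile (r,z), 5 vertices: (1.5,11) (9.5,0.5) (19,23) (14,22.5) (2,16)
edge 0: (1.5,11)→(9.5,0.5)  cross = 1.5·0.5 − 9.5·11 = -103.7500; (r_i+r_j)·cross = 11·-103.7500 = -1141.2500
edge 1: (9.5,0.5)→(19,23)  cross = 9.5·23 − 19·0.5 = 209.0000; (r_i+r_j)·cross = 28.5·209.0000 = 5956.5000
edge 2: (19,23)→(14,22.5)  cross = 19·22.5 − 14·23 = 105.5000; (r_i+r_j)·cross = 33·105.5000 = 3481.5000
edge 3: (14,22.5)→(2,16)  cross = 14·16 − 2·22.5 = 179.0000; (r_i+r_j)·cross = 16·179.0000 = 2864.0000
edge 4: (2,16)→(1.5,11)  cross = 2·11 − 1.5·16 = -2.0000; (r_i+r_j)·cross = 3.5·-2.0000 = -7.0000
Σcross = 387.7500 → A = |Σcross|/2 = 193.8750 mm²
Σ(r_i+r_j)·cross = 11153.7500 → first moment M = |Σ|/6 = 1858.9583
R_c = M/A = 1858.9583/193.8750 = 9.5884 mm
θ = 275° = 4.799655 rad
V = θ·R_c·A = 4.799655·9.5884·193.8750 = 8922.359 mm³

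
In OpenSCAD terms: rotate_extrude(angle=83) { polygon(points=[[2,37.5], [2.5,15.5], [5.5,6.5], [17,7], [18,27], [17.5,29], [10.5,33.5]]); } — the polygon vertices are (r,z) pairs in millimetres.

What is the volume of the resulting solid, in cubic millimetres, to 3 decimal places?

Profile (r,z), 7 vertices: (2,37.5) (2.5,15.5) (5.5,6.5) (17,7) (18,27) (17.5,29) (10.5,33.5)
edge 0: (2,37.5)→(2.5,15.5)  cross = 2·15.5 − 2.5·37.5 = -62.7500; (r_i+r_j)·cross = 4.5·-62.7500 = -282.3750
edge 1: (2.5,15.5)→(5.5,6.5)  cross = 2.5·6.5 − 5.5·15.5 = -69.0000; (r_i+r_j)·cross = 8·-69.0000 = -552.0000
edge 2: (5.5,6.5)→(17,7)  cross = 5.5·7 − 17·6.5 = -72.0000; (r_i+r_j)·cross = 22.5·-72.0000 = -1620.0000
edge 3: (17,7)→(18,27)  cross = 17·27 − 18·7 = 333.0000; (r_i+r_j)·cross = 35·333.0000 = 11655.0000
edge 4: (18,27)→(17.5,29)  cross = 18·29 − 17.5·27 = 49.5000; (r_i+r_j)·cross = 35.5·49.5000 = 1757.2500
edge 5: (17.5,29)→(10.5,33.5)  cross = 17.5·33.5 − 10.5·29 = 281.7500; (r_i+r_j)·cross = 28·281.7500 = 7889.0000
edge 6: (10.5,33.5)→(2,37.5)  cross = 10.5·37.5 − 2·33.5 = 326.7500; (r_i+r_j)·cross = 12.5·326.7500 = 4084.3750
Σcross = 787.2500 → A = |Σcross|/2 = 393.6250 mm²
Σ(r_i+r_j)·cross = 22931.2500 → first moment M = |Σ|/6 = 3821.8750
R_c = M/A = 3821.8750/393.6250 = 9.7094 mm
θ = 83° = 1.448623 rad
V = θ·R_c·A = 1.448623·9.7094·393.6250 = 5536.457 mm³

Volume = 5536.457 mm³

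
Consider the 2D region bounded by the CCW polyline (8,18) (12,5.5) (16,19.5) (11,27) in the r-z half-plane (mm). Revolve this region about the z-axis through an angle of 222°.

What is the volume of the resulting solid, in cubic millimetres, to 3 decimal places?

Volume = 3989.901 mm³

Profile (r,z), 4 vertices: (8,18) (12,5.5) (16,19.5) (11,27)
edge 0: (8,18)→(12,5.5)  cross = 8·5.5 − 12·18 = -172.0000; (r_i+r_j)·cross = 20·-172.0000 = -3440.0000
edge 1: (12,5.5)→(16,19.5)  cross = 12·19.5 − 16·5.5 = 146.0000; (r_i+r_j)·cross = 28·146.0000 = 4088.0000
edge 2: (16,19.5)→(11,27)  cross = 16·27 − 11·19.5 = 217.5000; (r_i+r_j)·cross = 27·217.5000 = 5872.5000
edge 3: (11,27)→(8,18)  cross = 11·18 − 8·27 = -18.0000; (r_i+r_j)·cross = 19·-18.0000 = -342.0000
Σcross = 173.5000 → A = |Σcross|/2 = 86.7500 mm²
Σ(r_i+r_j)·cross = 6178.5000 → first moment M = |Σ|/6 = 1029.7500
R_c = M/A = 1029.7500/86.7500 = 11.8703 mm
θ = 222° = 3.874631 rad
V = θ·R_c·A = 3.874631·11.8703·86.7500 = 3989.901 mm³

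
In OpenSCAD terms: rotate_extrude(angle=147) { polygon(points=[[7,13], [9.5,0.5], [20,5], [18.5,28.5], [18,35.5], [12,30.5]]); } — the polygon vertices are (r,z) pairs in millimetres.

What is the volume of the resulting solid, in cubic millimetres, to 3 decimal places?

Profile (r,z), 6 vertices: (7,13) (9.5,0.5) (20,5) (18.5,28.5) (18,35.5) (12,30.5)
edge 0: (7,13)→(9.5,0.5)  cross = 7·0.5 − 9.5·13 = -120.0000; (r_i+r_j)·cross = 16.5·-120.0000 = -1980.0000
edge 1: (9.5,0.5)→(20,5)  cross = 9.5·5 − 20·0.5 = 37.5000; (r_i+r_j)·cross = 29.5·37.5000 = 1106.2500
edge 2: (20,5)→(18.5,28.5)  cross = 20·28.5 − 18.5·5 = 477.5000; (r_i+r_j)·cross = 38.5·477.5000 = 18383.7500
edge 3: (18.5,28.5)→(18,35.5)  cross = 18.5·35.5 − 18·28.5 = 143.7500; (r_i+r_j)·cross = 36.5·143.7500 = 5246.8750
edge 4: (18,35.5)→(12,30.5)  cross = 18·30.5 − 12·35.5 = 123.0000; (r_i+r_j)·cross = 30·123.0000 = 3690.0000
edge 5: (12,30.5)→(7,13)  cross = 12·13 − 7·30.5 = -57.5000; (r_i+r_j)·cross = 19·-57.5000 = -1092.5000
Σcross = 604.2500 → A = |Σcross|/2 = 302.1250 mm²
Σ(r_i+r_j)·cross = 25354.3750 → first moment M = |Σ|/6 = 4225.7292
R_c = M/A = 4225.7292/302.1250 = 13.9867 mm
θ = 147° = 2.565634 rad
V = θ·R_c·A = 2.565634·13.9867·302.1250 = 10841.674 mm³

Volume = 10841.674 mm³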